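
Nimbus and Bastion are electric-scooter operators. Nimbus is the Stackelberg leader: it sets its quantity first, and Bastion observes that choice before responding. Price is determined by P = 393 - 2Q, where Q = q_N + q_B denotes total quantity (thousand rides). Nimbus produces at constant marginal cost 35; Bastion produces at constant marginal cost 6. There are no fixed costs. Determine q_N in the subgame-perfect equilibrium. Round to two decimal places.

Solve by backward induction. Given q_N, the follower Bastion maximises π_B = (393 - 2q_N - 2q_B)q_B - 6q_B.
∂π_B/∂q_B = 387 - 2q_N - 4q_B = 0 gives the reaction function q_B = (387 - 2q_N)/4.
The leader anticipates this reaction. Substituting into P = 393 - 2Q gives P = 399/2 - q_N, so π_N = (399/2 - q_N)q_N - 35q_N.
Maximising: ∂π_N/∂q_N = 329/2 - 2q_N = 0, giving q_N = 329/4.
Then q_B = (387 - 2·(329/4))/4 = 445/8.

82.25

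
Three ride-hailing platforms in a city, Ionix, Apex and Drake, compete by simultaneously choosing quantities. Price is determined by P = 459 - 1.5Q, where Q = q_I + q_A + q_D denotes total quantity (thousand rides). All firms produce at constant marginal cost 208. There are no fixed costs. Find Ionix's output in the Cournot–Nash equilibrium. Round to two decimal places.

41.83

A representative firm's profit is π_i = q_i(459 - 1.5Q) - 208q_i.
Setting ∂π_i/∂q_i = 0 with rivals' quantities fixed: 251 - 3q_i - (3/2)·Σ_{j≠i} q_j = 0.
With identical firms every q_j equals q_i, so Σ_{j≠i} q_j = 2q_i and 251 = 6q_i, giving q_i = 251/6.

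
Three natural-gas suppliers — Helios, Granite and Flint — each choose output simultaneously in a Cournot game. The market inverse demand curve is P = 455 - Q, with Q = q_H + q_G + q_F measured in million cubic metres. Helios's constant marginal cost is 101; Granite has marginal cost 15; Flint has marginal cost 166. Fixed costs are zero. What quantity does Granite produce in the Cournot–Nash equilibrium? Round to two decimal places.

Helios's profit: π_H = (455 - Q)q_H - (101q_H). Setting ∂π_H/∂q_H = 0: 354 - 2q_H - (q_G + q_F) = 0.
Granite's profit: π_G = (455 - Q)q_G - (15q_G). Setting ∂π_G/∂q_G = 0: 440 - 2q_G - (q_H + q_F) = 0.
Flint's profit: π_F = (455 - Q)q_F - (166q_F). Setting ∂π_F/∂q_F = 0: 289 - 2q_F - (q_H + q_G) = 0.
Adding the 3 first-order conditions: 1083 − 4Q = 0, so Q = 1083/4.
Back-substituting: q_H = (354 − 1083/4) = 333/4, q_G = (440 − 1083/4) = 677/4, q_F = (289 − 1083/4) = 73/4.

169.25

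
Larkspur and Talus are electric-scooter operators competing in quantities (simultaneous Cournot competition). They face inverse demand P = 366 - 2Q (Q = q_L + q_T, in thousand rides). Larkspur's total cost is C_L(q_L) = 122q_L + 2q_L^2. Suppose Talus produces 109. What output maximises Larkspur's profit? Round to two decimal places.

3.25

With the rival's output fixed at 109, Larkspur's profit is π_L = (366 - 2·109 - 2q_L)q_L - (122q_L + 2q_L²) = (148 - 2q_L)q_L - (122q_L + 2q_L²).
∂π_L/∂q_L = 26 - 8q_L = 0, so q_L = 13/4.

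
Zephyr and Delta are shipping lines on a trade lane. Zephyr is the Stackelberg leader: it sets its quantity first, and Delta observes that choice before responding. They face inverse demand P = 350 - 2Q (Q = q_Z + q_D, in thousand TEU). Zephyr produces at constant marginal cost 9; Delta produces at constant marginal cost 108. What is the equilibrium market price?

119

The follower Delta best-responds to any q_Z: π_D = (350 - 2Q)q_D - 108q_D.
Follower FOC: 242 - 2q_Z - 4q_D = 0, so q_D(q_Z) = (242 - 2q_Z)/4.
Zephyr substitutes q_D(q_Z) into its own profit: π_Z = q_Z(350 - 2q_Z - (242 - 2q_Z)/2) - 9q_Z = (229 - q_Z)q_Z - 9q_Z.
Maximising: ∂π_Z/∂q_Z = 220 - 2q_Z = 0, giving q_Z = 110.
Then q_D = (242 - 2·110)/4 = 11/2.
Total output Q = 231/2, so price P = 350 - 2·(231/2) = 119.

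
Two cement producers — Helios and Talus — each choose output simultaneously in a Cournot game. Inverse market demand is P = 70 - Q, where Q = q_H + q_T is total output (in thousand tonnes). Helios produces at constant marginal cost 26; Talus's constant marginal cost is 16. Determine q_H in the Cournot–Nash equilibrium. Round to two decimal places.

Helios's profit: π_H = (70 - Q)q_H - (26q_H). Setting ∂π_H/∂q_H = 0: 44 - 2q_H - (q_T) = 0.
Talus's profit: π_T = (70 - Q)q_T - (16q_T). Setting ∂π_T/∂q_T = 0: 54 - 2q_T - (q_H) = 0.
So q_H = (44 - q_T)/2 and q_T = (54 - q_H)/2.
Solving the pair: q_H = 34/3, q_T = 64/3.

11.33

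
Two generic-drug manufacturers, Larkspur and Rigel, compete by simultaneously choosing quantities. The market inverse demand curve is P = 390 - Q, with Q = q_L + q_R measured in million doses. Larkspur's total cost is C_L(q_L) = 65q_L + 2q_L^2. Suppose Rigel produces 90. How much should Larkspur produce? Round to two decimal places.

With the rival's output fixed at 90, Larkspur's profit is π_L = (390 - 90 - q_L)q_L - (65q_L + 2q_L²) = (300 - q_L)q_L - (65q_L + 2q_L²).
∂π_L/∂q_L = 235 - 6q_L = 0, so q_L = 235/6.

39.17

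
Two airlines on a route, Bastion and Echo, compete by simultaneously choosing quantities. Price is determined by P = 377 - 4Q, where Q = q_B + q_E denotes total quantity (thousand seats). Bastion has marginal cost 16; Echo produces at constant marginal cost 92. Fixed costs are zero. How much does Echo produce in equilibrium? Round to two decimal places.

17.42

Bastion's profit: π_B = (377 - 4Q)q_B - (16q_B). Setting ∂π_B/∂q_B = 0: 361 - 8q_B - 4(q_E) = 0.
Echo's profit: π_E = (377 - 4Q)q_E - (92q_E). Setting ∂π_E/∂q_E = 0: 285 - 8q_E - 4(q_B) = 0.
So q_B = (361 - 4q_E)/8 and q_E = (285 - 4q_B)/8.
Solving the pair: q_B = 437/12, q_E = 209/12.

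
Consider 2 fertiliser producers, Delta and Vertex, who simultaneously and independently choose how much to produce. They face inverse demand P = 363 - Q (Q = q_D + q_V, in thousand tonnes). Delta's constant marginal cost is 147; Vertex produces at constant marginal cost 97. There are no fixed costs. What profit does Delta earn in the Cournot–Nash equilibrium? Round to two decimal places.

3061.78

Delta's profit: π_D = (363 - Q)q_D - (147q_D). Setting ∂π_D/∂q_D = 0: 216 - 2q_D - (q_V) = 0.
Vertex's profit: π_V = (363 - Q)q_V - (97q_V). Setting ∂π_V/∂q_V = 0: 266 - 2q_V - (q_D) = 0.
Best responses: q_D = (216 - q_V)/2, q_V = (266 - q_D)/2.
Substituting one into the other gives q_D = 166/3 and q_V = 316/3.
Price P = 363 - 482/3 = 607/3.
Delta's profit: (607/3 - 147)·(166/3) = 3061.7778.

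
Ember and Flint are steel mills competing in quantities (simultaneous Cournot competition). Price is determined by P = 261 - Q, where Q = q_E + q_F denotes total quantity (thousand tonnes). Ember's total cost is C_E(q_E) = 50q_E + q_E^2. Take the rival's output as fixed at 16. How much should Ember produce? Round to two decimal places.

48.75

With the rival's output fixed at 16, Ember's profit is π_E = (261 - 16 - q_E)q_E - (50q_E + q_E²) = (245 - q_E)q_E - (50q_E + q_E²).
∂π_E/∂q_E = 195 - 4q_E = 0, so q_E = 195/4.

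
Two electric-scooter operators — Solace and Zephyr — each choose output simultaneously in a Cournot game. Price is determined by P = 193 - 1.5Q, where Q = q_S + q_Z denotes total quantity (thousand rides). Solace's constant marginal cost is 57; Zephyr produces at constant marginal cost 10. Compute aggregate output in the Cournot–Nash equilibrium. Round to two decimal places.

Solace's profit: π_S = (193 - 1.5Q)q_S - (57q_S). Setting ∂π_S/∂q_S = 0: 136 - 3q_S - (3/2)(q_Z) = 0.
Zephyr's first-order condition: 183 - 3q_Z - (3/2)(q_S) = 0.
So q_S = (136 - (3/2)q_Z)/3 and q_Z = (183 - (3/2)q_S)/3.
Substituting one into the other gives q_S = 178/9 and q_Z = 460/9.
Total output Q = 178/9 + 460/9 = 638/9.

70.89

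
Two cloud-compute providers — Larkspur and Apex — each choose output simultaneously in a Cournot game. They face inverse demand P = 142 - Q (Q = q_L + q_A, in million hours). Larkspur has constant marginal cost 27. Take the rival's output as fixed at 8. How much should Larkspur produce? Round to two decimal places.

With the rival's output fixed at 8, Larkspur's profit is π_L = (142 - 8 - q_L)q_L - (27q_L) = (134 - q_L)q_L - (27q_L).
∂π_L/∂q_L = 107 - 2q_L = 0, so q_L = 107/2.

53.50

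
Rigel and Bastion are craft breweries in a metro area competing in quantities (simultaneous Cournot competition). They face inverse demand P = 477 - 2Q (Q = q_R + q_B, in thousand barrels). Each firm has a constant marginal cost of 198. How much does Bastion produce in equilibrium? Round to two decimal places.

46.50

A representative firm's profit is π_i = q_i(477 - 2Q) - 198q_i.
First-order condition (treating rivals' output as given): 279 - 4q_i - 2q_j = 0.
With identical firms every q_j equals q_i, so q_j = q_i and 279 = 6q_i, giving q_i = 93/2.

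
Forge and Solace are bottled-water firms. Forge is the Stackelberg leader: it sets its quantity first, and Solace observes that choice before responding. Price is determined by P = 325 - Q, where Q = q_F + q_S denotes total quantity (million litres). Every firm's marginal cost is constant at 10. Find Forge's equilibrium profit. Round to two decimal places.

12403.13

Solve by backward induction. Given q_F, the follower Solace maximises π_S = (325 - q_F - q_S)q_S - 10q_S.
∂π_S/∂q_S = 315 - q_F - 2q_S = 0 gives the reaction function q_S = (315 - q_F)/2.
Forge substitutes q_S(q_F) into its own profit: π_F = q_F(325 - q_F - (315 - q_F)/2) - 10q_F = (335/2 - (1/2)q_F)q_F - 10q_F.
The leader's first-order condition 315/2 - q_F = 0 yields q_F = 315/2.
Then q_S = (315 - 315/2)/2 = 315/4.
Price P = 325 - 945/4 = 355/4.
Forge's profit: (355/4 - 10)·(315/2) = 12403.1250.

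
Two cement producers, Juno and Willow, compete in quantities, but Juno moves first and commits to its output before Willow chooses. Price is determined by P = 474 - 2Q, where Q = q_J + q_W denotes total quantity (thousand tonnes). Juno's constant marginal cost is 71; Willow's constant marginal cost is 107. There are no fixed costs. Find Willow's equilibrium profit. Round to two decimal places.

2719.53

Solve by backward induction. Given q_J, the follower Willow maximises π_W = (474 - 2q_J - 2q_W)q_W - 107q_W.
∂π_W/∂q_W = 367 - 2q_J - 4q_W = 0 gives the reaction function q_W = (367 - 2q_J)/4.
The leader anticipates this reaction. Substituting into P = 474 - 2Q gives P = 581/2 - q_J, so π_J = (581/2 - q_J)q_J - 71q_J.
The leader's first-order condition 439/2 - 2q_J = 0 yields q_J = 439/4.
Then q_W = (367 - 2·(439/4))/4 = 295/8.
Price P = 474 - 2·(1173/8) = 723/4.
Willow's profit: (723/4 - 107)·(295/8) = 2719.5313.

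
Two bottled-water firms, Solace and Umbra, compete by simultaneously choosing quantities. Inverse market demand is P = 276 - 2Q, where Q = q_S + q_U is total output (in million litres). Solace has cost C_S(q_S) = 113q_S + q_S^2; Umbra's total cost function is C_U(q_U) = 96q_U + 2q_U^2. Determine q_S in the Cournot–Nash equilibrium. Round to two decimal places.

21.45

Solace's profit: π_S = (276 - 2Q)q_S - (113q_S + q_S²). Setting ∂π_S/∂q_S = 0: 163 - 6q_S - 2(q_U) = 0.
Umbra's first-order condition: 180 - 8q_U - 2(q_S) = 0.
So q_S = (163 - 2q_U)/6 and q_U = (180 - 2q_S)/8.
Solving the pair: q_S = 236/11, q_U = 377/22.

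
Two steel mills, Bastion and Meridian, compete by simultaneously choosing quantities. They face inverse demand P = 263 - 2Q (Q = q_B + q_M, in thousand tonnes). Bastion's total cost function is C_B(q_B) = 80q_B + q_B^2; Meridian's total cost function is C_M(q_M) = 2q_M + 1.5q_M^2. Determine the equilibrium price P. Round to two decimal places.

159.89

Bastion's profit: π_B = (263 - 2Q)q_B - (80q_B + q_B²). Setting ∂π_B/∂q_B = 0: 183 - 6q_B - 2(q_M) = 0.
Meridian's profit: π_M = (263 - 2Q)q_M - (2q_M + (3/2)q_M²). Setting ∂π_M/∂q_M = 0: 261 - 7q_M - 2(q_B) = 0.
Rearranging gives the reaction functions q_B = (183 - 2q_M)/6 and q_M = (261 - 2q_B)/7.
Solving the pair: q_B = 759/38, q_M = 600/19.
Total output Q = 1959/38, so price P = 263 - 2·(1959/38) = 159.8947.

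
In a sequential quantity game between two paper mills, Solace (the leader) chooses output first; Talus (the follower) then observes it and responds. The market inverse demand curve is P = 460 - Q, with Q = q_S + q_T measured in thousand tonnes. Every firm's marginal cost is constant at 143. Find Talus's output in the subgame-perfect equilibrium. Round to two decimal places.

79.25

Solve by backward induction. Given q_S, the follower Talus maximises π_T = (460 - q_S - q_T)q_T - 143q_T.
Setting the follower's marginal profit to zero, 317 - q_S - 2q_T = 0, i.e. q_T = (317 - q_S)/2.
The leader anticipates this reaction. Substituting into P = 460 - Q gives P = 603/2 - (1/2)q_S, so π_S = (603/2 - (1/2)q_S)q_S - 143q_S.
The leader's first-order condition 317/2 - q_S = 0 yields q_S = 317/2.
Then q_T = (317 - 317/2)/2 = 317/4.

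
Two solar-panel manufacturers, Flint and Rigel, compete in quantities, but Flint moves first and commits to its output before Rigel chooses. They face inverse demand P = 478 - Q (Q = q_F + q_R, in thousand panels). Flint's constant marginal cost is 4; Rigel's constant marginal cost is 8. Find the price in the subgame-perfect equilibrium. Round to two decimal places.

123.50

The follower Rigel best-responds to any q_F: π_R = (478 - Q)q_R - 8q_R.
Follower FOC: 470 - q_F - 2q_R = 0, so q_R(q_F) = (470 - q_F)/2.
Flint substitutes q_R(q_F) into its own profit: π_F = q_F(478 - q_F - (470 - q_F)/2) - 4q_F = (243 - (1/2)q_F)q_F - 4q_F.
Maximising: ∂π_F/∂q_F = 239 - q_F = 0, giving q_F = 239.
Then q_R = (470 - 239)/2 = 231/2.
Total output Q = 709/2, so price P = 478 - 709/2 = 247/2.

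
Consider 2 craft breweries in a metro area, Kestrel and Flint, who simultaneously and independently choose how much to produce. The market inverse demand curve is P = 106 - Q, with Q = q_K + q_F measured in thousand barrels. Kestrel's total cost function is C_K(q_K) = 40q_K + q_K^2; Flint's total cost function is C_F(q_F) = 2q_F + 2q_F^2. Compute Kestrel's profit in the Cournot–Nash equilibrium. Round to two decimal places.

Kestrel's profit: π_K = (106 - Q)q_K - (40q_K + q_K²). Setting ∂π_K/∂q_K = 0: 66 - 4q_K - (q_F) = 0.
Flint's first-order condition: 104 - 6q_F - (q_K) = 0.
Best responses: q_K = (66 - q_F)/4, q_F = (104 - q_K)/6.
Solving the pair: q_K = 292/23, q_F = 350/23.
Price P = 106 - 642/23 = 1796/23.
Kestrel's profit: (1796/23)·(292/23) - 40·(292/23) - (292/23)² = 322.3592.

322.36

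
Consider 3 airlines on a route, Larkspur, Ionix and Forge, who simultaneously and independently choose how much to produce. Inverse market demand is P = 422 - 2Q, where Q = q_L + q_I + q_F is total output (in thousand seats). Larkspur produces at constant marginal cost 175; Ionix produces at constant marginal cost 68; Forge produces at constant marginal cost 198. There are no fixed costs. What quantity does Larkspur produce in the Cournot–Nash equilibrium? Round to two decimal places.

Larkspur's profit: π_L = (422 - 2Q)q_L - (175q_L). Setting ∂π_L/∂q_L = 0: 247 - 4q_L - 2(q_I + q_F) = 0.
Ionix's first-order condition: 354 - 4q_I - 2(q_L + q_F) = 0.
Forge's first-order condition: 224 - 4q_F - 2(q_L + q_I) = 0.
Adding the 3 first-order conditions: 825 − 8Q = 0, so Q = 825/8.
Back-substituting: q_L = (247 − 825/4)/2 = 163/8, q_I = (354 − 825/4)/2 = 591/8, q_F = (224 − 825/4)/2 = 71/8.

20.38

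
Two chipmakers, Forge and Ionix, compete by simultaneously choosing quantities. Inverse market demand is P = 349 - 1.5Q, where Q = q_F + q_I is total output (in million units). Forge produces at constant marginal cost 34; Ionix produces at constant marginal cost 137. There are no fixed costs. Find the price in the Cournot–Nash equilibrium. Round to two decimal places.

Forge's profit: π_F = (349 - 1.5Q)q_F - (34q_F). Setting ∂π_F/∂q_F = 0: 315 - 3q_F - (3/2)(q_I) = 0.
Ionix's profit: π_I = (349 - 1.5Q)q_I - (137q_I). Setting ∂π_I/∂q_I = 0: 212 - 3q_I - (3/2)(q_F) = 0.
So q_F = (315 - (3/2)q_I)/3 and q_I = (212 - (3/2)q_F)/3.
Substituting one into the other gives q_F = 836/9 and q_I = 218/9.
Total output Q = 1054/9, so price P = 349 - (3/2)·(1054/9) = 520/3.

173.33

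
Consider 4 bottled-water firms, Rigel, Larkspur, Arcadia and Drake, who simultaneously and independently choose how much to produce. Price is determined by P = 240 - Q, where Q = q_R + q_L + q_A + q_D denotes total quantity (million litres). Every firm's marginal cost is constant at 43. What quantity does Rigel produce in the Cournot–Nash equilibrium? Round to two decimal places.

A representative firm's profit is π_i = q_i(240 - Q) - 43q_i.
Setting ∂π_i/∂q_i = 0 with rivals' quantities fixed: 197 - 2q_i - Σ_{j≠i} q_j = 0.
With identical firms every q_j equals q_i, so Σ_{j≠i} q_j = 3q_i and 197 = 5q_i, giving q_i = 197/5.

39.40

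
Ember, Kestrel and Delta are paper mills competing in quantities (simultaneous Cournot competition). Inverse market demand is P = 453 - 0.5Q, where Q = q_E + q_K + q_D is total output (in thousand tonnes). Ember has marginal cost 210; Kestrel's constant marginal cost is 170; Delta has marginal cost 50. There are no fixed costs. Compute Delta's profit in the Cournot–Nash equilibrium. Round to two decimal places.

58311.13

Ember's profit: π_E = (453 - 0.5Q)q_E - (210q_E). Setting ∂π_E/∂q_E = 0: 243 - q_E - (1/2)(q_K + q_D) = 0.
Kestrel's first-order condition: 283 - q_K - (1/2)(q_E + q_D) = 0.
Delta's profit: π_D = (453 - 0.5Q)q_D - (50q_D). Setting ∂π_D/∂q_D = 0: 403 - q_D - (1/2)(q_E + q_K) = 0.
Adding the 3 first-order conditions: 929 − 2Q = 0, so Q = 929/2.
Back-substituting: q_E = (243 − 929/4)/(1/2) = 43/2, q_K = (283 − 929/4)/(1/2) = 203/2, q_D = (403 − 929/4)/(1/2) = 683/2.
Price P = 453 - (1/2)·(929/2) = 883/4.
Delta's profit: (883/4 - 50)·(683/2) = 58311.1250.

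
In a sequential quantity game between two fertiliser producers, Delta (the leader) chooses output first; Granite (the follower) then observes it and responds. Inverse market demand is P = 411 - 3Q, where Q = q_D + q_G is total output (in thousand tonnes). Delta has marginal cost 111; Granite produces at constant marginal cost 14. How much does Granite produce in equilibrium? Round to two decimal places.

Solve by backward induction. Given q_D, the follower Granite maximises π_G = (411 - 3q_D - 3q_G)q_G - 14q_G.
Follower FOC: 397 - 3q_D - 6q_G = 0, so q_G(q_D) = (397 - 3q_D)/6.
Delta substitutes q_G(q_D) into its own profit: π_D = q_D(411 - 3q_D - (397 - 3q_D)/2) - 111q_D = (425/2 - (3/2)q_D)q_D - 111q_D.
Leader FOC: 203/2 - 3q_D = 0, so q_D = 203/6.
Then q_G = (397 - 3·(203/6))/6 = 197/4.

49.25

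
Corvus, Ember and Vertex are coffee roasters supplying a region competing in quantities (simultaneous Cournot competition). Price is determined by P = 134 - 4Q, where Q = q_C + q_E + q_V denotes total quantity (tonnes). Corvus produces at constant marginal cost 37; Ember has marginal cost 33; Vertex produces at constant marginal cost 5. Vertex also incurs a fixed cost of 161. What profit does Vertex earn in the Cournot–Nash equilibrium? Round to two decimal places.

Corvus's profit: π_C = (134 - 4Q)q_C - (37q_C). Setting ∂π_C/∂q_C = 0: 97 - 8q_C - 4(q_E + q_V) = 0.
Ember's first-order condition: 101 - 8q_E - 4(q_C + q_V) = 0.
Vertex's first-order condition: 129 - 8q_V - 4(q_C + q_E) = 0.
Adding the 3 conditions: 327 − 8Q − 8Q = 0, i.e. Q = 327/16.
Back-substituting: q_C = (97 − 327/4)/4 = 61/16, q_E = (101 − 327/4)/4 = 77/16, q_V = (129 − 327/4)/4 = 189/16.
Price P = 134 - 4·(327/16) = 209/4.
Vertex's profit: (209/4 - 5)·(189/16) - 161 = 397.1406.

397.14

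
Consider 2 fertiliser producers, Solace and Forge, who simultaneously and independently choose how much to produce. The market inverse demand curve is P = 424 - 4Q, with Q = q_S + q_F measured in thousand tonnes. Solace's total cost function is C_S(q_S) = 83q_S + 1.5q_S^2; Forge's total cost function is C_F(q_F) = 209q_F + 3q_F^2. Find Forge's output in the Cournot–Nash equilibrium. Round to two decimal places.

7.25

Solace's profit: π_S = (424 - 4Q)q_S - (83q_S + (3/2)q_S²). Setting ∂π_S/∂q_S = 0: 341 - 11q_S - 4(q_F) = 0.
Forge's profit: π_F = (424 - 4Q)q_F - (209q_F + 3q_F²). Setting ∂π_F/∂q_F = 0: 215 - 14q_F - 4(q_S) = 0.
Rearranging gives the reaction functions q_S = (341 - 4q_F)/11 and q_F = (215 - 4q_S)/14.
Solving the pair: q_S = 1957/69, q_F = 1001/138.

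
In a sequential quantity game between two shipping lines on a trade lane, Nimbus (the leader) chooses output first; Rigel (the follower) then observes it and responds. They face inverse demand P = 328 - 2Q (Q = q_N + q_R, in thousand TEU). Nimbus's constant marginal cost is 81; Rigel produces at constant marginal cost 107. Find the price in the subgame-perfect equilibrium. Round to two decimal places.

The follower Rigel best-responds to any q_N: π_R = (328 - 2Q)q_R - 107q_R.
∂π_R/∂q_R = 221 - 2q_N - 4q_R = 0 gives the reaction function q_R = (221 - 2q_N)/4.
The leader anticipates this reaction. Substituting into P = 328 - 2Q gives P = 435/2 - q_N, so π_N = (435/2 - q_N)q_N - 81q_N.
The leader's first-order condition 273/2 - 2q_N = 0 yields q_N = 273/4.
Then q_R = (221 - 2·(273/4))/4 = 169/8.
Total output Q = 715/8, so price P = 328 - 2·(715/8) = 597/4.

149.25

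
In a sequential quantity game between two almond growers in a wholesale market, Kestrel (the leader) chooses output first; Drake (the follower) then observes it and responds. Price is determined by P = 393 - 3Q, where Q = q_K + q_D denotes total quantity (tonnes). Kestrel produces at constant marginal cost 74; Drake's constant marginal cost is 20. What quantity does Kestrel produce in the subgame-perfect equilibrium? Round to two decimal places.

44.17

Solve by backward induction. Given q_K, the follower Drake maximises π_D = (393 - 3q_K - 3q_D)q_D - 20q_D.
Follower FOC: 373 - 3q_K - 6q_D = 0, so q_D(q_K) = (373 - 3q_K)/6.
Kestrel substitutes q_D(q_K) into its own profit: π_K = q_K(393 - 3q_K - (373 - 3q_K)/2) - 74q_K = (413/2 - (3/2)q_K)q_K - 74q_K.
The leader's first-order condition 265/2 - 3q_K = 0 yields q_K = 265/6.
Then q_D = (373 - 3·(265/6))/6 = 481/12.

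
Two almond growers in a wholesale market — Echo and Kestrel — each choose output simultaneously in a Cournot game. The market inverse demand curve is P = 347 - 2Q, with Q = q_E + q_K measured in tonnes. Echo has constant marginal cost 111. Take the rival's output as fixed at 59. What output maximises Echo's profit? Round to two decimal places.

With the rival's output fixed at 59, Echo's profit is π_E = (347 - 2·59 - 2q_E)q_E - (111q_E) = (229 - 2q_E)q_E - (111q_E).
∂π_E/∂q_E = 118 - 4q_E = 0, so q_E = 59/2.

29.50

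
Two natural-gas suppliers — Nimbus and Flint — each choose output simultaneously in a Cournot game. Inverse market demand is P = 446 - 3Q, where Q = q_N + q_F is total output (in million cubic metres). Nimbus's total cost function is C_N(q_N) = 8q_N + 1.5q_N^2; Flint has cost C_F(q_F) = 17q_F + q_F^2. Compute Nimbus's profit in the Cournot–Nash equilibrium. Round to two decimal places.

5572.66

Nimbus's profit: π_N = (446 - 3Q)q_N - (8q_N + (3/2)q_N²). Setting ∂π_N/∂q_N = 0: 438 - 9q_N - 3(q_F) = 0.
Flint's first-order condition: 429 - 8q_F - 3(q_N) = 0.
Best responses: q_N = (438 - 3q_F)/9, q_F = (429 - 3q_N)/8.
Solving the pair: q_N = 739/21, q_F = 283/7.
Price P = 446 - 3·(1588/21) = 1534/7.
Nimbus's profit: (1534/7)·(739/21) - 8·(739/21) - (3/2)(739/21)² = 5572.6633.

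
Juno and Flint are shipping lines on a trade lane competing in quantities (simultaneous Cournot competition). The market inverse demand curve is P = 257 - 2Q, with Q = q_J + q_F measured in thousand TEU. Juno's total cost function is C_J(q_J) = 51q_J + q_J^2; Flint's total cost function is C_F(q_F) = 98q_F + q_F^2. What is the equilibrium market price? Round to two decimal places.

Juno's profit: π_J = (257 - 2Q)q_J - (51q_J + q_J²). Setting ∂π_J/∂q_J = 0: 206 - 6q_J - 2(q_F) = 0.
Flint's profit: π_F = (257 - 2Q)q_F - (98q_F + q_F²). Setting ∂π_F/∂q_F = 0: 159 - 6q_F - 2(q_J) = 0.
Best responses: q_J = (206 - 2q_F)/6, q_F = (159 - 2q_J)/6.
Solving the pair: q_J = 459/16, q_F = 271/16.
Total output Q = 365/8, so price P = 257 - 2·(365/8) = 663/4.

165.75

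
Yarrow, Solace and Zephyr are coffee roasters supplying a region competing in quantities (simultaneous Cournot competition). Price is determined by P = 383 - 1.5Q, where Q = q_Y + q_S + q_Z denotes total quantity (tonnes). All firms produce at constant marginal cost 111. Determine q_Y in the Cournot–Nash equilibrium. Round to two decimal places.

45.33

A representative firm's profit is π_i = q_i(383 - 1.5Q) - 111q_i.
Setting ∂π_i/∂q_i = 0 with rivals' quantities fixed: 272 - 3q_i - (3/2)·Σ_{j≠i} q_j = 0.
By symmetry each firm produces the same amount; substituting Σ_{j≠i} q_j = 2q_i yields q_i = 272/6 = 136/3.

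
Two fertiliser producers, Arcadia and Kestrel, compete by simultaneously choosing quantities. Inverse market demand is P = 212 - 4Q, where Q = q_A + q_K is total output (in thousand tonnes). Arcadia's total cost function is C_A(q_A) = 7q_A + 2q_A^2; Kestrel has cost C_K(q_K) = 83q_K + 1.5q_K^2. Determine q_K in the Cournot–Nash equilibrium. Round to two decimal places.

6.28

Arcadia's profit: π_A = (212 - 4Q)q_A - (7q_A + 2q_A²). Setting ∂π_A/∂q_A = 0: 205 - 12q_A - 4(q_K) = 0.
Kestrel's first-order condition: 129 - 11q_K - 4(q_A) = 0.
Best responses: q_A = (205 - 4q_K)/12, q_K = (129 - 4q_A)/11.
Solving the pair: q_A = 1739/116, q_K = 182/29.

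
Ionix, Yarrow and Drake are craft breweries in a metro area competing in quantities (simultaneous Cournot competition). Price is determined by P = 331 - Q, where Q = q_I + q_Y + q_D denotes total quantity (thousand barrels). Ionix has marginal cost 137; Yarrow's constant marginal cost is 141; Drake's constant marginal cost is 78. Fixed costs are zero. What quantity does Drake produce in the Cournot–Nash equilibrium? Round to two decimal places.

93.75

Ionix's profit: π_I = (331 - Q)q_I - (137q_I). Setting ∂π_I/∂q_I = 0: 194 - 2q_I - (q_Y + q_D) = 0.
Yarrow's profit: π_Y = (331 - Q)q_Y - (141q_Y). Setting ∂π_Y/∂q_Y = 0: 190 - 2q_Y - (q_I + q_D) = 0.
Drake's profit: π_D = (331 - Q)q_D - (78q_D). Setting ∂π_D/∂q_D = 0: 253 - 2q_D - (q_I + q_Y) = 0.
Summing all 3 equations gives 637 − 4Q = 0, hence Q = 637/4.
Back-substituting: q_I = (194 − 637/4) = 139/4, q_Y = (190 − 637/4) = 123/4, q_D = (253 − 637/4) = 375/4.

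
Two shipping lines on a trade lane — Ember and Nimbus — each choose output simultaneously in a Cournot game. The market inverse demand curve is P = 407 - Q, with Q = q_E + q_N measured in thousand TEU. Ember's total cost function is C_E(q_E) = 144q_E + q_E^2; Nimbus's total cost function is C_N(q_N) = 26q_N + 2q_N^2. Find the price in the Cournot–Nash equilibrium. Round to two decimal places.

Ember's profit: π_E = (407 - Q)q_E - (144q_E + q_E²). Setting ∂π_E/∂q_E = 0: 263 - 4q_E - (q_N) = 0.
Nimbus's first-order condition: 381 - 6q_N - (q_E) = 0.
Rearranging gives the reaction functions q_E = (263 - q_N)/4 and q_N = (381 - q_E)/6.
Substituting one into the other gives q_E = 1197/23 and q_N = 1261/23.
Total output Q = 106.8696, so price P = 407 - 106.8696 = 300.1304.

300.13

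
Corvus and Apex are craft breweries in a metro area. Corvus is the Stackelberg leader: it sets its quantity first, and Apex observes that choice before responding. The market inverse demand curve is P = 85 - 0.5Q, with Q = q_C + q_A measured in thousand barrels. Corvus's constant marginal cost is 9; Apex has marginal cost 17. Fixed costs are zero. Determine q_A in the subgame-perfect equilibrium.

26

The follower Apex best-responds to any q_C: π_A = (85 - 0.5Q)q_A - 17q_A.
Follower FOC: 68 - (1/2)q_C - q_A = 0, so q_A(q_C) = (68 - (1/2)q_C).
The leader anticipates this reaction. Substituting into P = 85 - 0.5Q gives P = 51 - (1/4)q_C, so π_C = (51 - (1/4)q_C)q_C - 9q_C.
Maximising: ∂π_C/∂q_C = 42 - (1/2)q_C = 0, giving q_C = 84.
Then q_A = (68 - (1/2)·84) = 26.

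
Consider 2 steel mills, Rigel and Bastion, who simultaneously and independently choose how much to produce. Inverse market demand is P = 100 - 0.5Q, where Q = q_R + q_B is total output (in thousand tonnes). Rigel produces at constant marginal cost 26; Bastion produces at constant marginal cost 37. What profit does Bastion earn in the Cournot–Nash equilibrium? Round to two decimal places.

Rigel's profit: π_R = (100 - 0.5Q)q_R - (26q_R). Setting ∂π_R/∂q_R = 0: 74 - q_R - (1/2)(q_B) = 0.
Bastion's first-order condition: 63 - q_B - (1/2)(q_R) = 0.
Best responses: q_R = (74 - (1/2)q_B), q_B = (63 - (1/2)q_R).
Solving the pair: q_R = 170/3, q_B = 104/3.
Price P = 100 - (1/2)·(274/3) = 163/3.
Bastion's profit: (163/3 - 37)·(104/3) = 600.8889.

600.89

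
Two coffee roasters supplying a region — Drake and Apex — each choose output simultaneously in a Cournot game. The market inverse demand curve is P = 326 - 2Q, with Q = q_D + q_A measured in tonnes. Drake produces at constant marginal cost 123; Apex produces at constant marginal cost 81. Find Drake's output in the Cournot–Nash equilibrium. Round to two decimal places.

Drake's profit: π_D = (326 - 2Q)q_D - (123q_D). Setting ∂π_D/∂q_D = 0: 203 - 4q_D - 2(q_A) = 0.
Apex's first-order condition: 245 - 4q_A - 2(q_D) = 0.
Rearranging gives the reaction functions q_D = (203 - 2q_A)/4 and q_A = (245 - 2q_D)/4.
Substituting one into the other gives q_D = 161/6 and q_A = 287/6.

26.83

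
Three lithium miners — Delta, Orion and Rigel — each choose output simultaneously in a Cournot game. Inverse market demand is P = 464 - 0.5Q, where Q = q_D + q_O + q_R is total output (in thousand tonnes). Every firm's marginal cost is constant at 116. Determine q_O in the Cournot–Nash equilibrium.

174

A representative firm's profit is π_i = q_i(464 - 0.5Q) - 116q_i.
Setting ∂π_i/∂q_i = 0 with rivals' quantities fixed: 348 - q_i - (1/2)·Σ_{j≠i} q_j = 0.
By symmetry each firm produces the same amount; substituting Σ_{j≠i} q_j = 2q_i yields q_i = 348/2 = 174.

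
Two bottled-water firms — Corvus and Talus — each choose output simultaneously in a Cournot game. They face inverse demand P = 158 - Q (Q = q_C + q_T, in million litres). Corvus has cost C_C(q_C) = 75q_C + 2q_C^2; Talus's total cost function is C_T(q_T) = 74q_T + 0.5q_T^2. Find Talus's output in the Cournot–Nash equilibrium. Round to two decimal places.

Corvus's profit: π_C = (158 - Q)q_C - (75q_C + 2q_C²). Setting ∂π_C/∂q_C = 0: 83 - 6q_C - (q_T) = 0.
Talus's first-order condition: 84 - 3q_T - (q_C) = 0.
So q_C = (83 - q_T)/6 and q_T = (84 - q_C)/3.
Substituting one into the other gives q_C = 165/17 and q_T = 421/17.

24.76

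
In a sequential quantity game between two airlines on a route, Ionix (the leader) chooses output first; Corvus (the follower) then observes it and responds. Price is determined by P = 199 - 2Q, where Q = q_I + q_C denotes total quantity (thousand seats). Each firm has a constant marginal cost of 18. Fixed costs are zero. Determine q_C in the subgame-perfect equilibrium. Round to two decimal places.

The follower Corvus best-responds to any q_I: π_C = (199 - 2Q)q_C - 18q_C.
Follower FOC: 181 - 2q_I - 4q_C = 0, so q_C(q_I) = (181 - 2q_I)/4.
Ionix substitutes q_C(q_I) into its own profit: π_I = q_I(199 - 2q_I - (181 - 2q_I)/2) - 18q_I = (217/2 - q_I)q_I - 18q_I.
Maximising: ∂π_I/∂q_I = 181/2 - 2q_I = 0, giving q_I = 181/4.
Then q_C = (181 - 2·(181/4))/4 = 181/8.

22.63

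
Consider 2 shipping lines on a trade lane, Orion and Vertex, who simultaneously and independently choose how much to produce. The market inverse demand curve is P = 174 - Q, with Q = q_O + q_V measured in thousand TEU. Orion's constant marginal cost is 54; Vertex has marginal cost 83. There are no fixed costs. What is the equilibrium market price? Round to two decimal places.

Orion's profit: π_O = (174 - Q)q_O - (54q_O). Setting ∂π_O/∂q_O = 0: 120 - 2q_O - (q_V) = 0.
Vertex's first-order condition: 91 - 2q_V - (q_O) = 0.
Rearranging gives the reaction functions q_O = (120 - q_V)/2 and q_V = (91 - q_O)/2.
Substituting one into the other gives q_O = 149/3 and q_V = 62/3.
Total output Q = 211/3, so price P = 174 - 211/3 = 311/3.

103.67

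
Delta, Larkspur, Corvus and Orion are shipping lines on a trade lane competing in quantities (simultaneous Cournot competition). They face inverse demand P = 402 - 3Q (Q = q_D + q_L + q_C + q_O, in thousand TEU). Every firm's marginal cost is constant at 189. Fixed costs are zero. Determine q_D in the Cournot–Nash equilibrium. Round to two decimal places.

14.20

Each firm earns π_i = (402 - 3Q)q_i - 189q_i.
First-order condition (treating rivals' output as given): 213 - 6q_i - 3·Σ_{j≠i} q_j = 0.
With identical firms every q_j equals q_i, so Σ_{j≠i} q_j = 3q_i and 213 = 15q_i, giving q_i = 71/5.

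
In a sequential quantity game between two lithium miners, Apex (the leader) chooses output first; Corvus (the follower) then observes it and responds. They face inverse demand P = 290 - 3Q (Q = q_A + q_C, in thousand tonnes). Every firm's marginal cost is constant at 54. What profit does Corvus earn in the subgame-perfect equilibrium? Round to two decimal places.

1160.33

Solve by backward induction. Given q_A, the follower Corvus maximises π_C = (290 - 3q_A - 3q_C)q_C - 54q_C.
Follower FOC: 236 - 3q_A - 6q_C = 0, so q_C(q_A) = (236 - 3q_A)/6.
Apex substitutes q_C(q_A) into its own profit: π_A = q_A(290 - 3q_A - (236 - 3q_A)/2) - 54q_A = (172 - (3/2)q_A)q_A - 54q_A.
The leader's first-order condition 118 - 3q_A = 0 yields q_A = 118/3.
Then q_C = (236 - 3·(118/3))/6 = 59/3.
Price P = 290 - 3·59 = 113.
Corvus's profit: (113 - 54)·(59/3) = 1160.3333.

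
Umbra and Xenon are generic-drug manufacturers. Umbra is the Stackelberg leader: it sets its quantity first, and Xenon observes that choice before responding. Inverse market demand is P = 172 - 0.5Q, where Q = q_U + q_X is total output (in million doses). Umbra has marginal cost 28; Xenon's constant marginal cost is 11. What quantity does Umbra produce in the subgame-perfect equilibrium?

The follower Xenon best-responds to any q_U: π_X = (172 - 0.5Q)q_X - 11q_X.
Setting the follower's marginal profit to zero, 161 - (1/2)q_U - q_X = 0, i.e. q_X = (161 - (1/2)q_U).
The leader anticipates this reaction. Substituting into P = 172 - 0.5Q gives P = 183/2 - (1/4)q_U, so π_U = (183/2 - (1/4)q_U)q_U - 28q_U.
The leader's first-order condition 127/2 - (1/2)q_U = 0 yields q_U = 127.
Then q_X = (161 - (1/2)·127) = 195/2.

127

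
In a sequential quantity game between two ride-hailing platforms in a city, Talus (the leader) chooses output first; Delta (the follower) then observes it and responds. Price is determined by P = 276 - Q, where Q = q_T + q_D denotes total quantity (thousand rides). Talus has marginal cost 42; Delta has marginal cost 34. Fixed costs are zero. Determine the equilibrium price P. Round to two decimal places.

98.50

Solve by backward induction. Given q_T, the follower Delta maximises π_D = (276 - q_T - q_D)q_D - 34q_D.
∂π_D/∂q_D = 242 - q_T - 2q_D = 0 gives the reaction function q_D = (242 - q_T)/2.
Talus substitutes q_D(q_T) into its own profit: π_T = q_T(276 - q_T - (242 - q_T)/2) - 42q_T = (155 - (1/2)q_T)q_T - 42q_T.
The leader's first-order condition 113 - q_T = 0 yields q_T = 113.
Then q_D = (242 - 113)/2 = 129/2.
Total output Q = 355/2, so price P = 276 - 355/2 = 197/2.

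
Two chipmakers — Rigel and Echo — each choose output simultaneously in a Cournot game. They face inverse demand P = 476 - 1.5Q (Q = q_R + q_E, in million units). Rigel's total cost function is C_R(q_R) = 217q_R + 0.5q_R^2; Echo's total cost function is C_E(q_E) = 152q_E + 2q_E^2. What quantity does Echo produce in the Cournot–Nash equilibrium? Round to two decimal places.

Rigel's profit: π_R = (476 - 1.5Q)q_R - (217q_R + (1/2)q_R²). Setting ∂π_R/∂q_R = 0: 259 - 4q_R - (3/2)(q_E) = 0.
Echo's first-order condition: 324 - 7q_E - (3/2)(q_R) = 0.
So q_R = (259 - (3/2)q_E)/4 and q_E = (324 - (3/2)q_R)/7.
Substituting one into the other gives q_R = 51.5340 and q_E = 35.2427.

35.24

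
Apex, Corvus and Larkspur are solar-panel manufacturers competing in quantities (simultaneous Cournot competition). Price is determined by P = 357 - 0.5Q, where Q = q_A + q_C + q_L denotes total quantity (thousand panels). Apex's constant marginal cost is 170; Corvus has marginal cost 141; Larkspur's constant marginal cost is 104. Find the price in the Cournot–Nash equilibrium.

193

Apex's profit: π_A = (357 - 0.5Q)q_A - (170q_A). Setting ∂π_A/∂q_A = 0: 187 - q_A - (1/2)(q_C + q_L) = 0.
Corvus's profit: π_C = (357 - 0.5Q)q_C - (141q_C). Setting ∂π_C/∂q_C = 0: 216 - q_C - (1/2)(q_A + q_L) = 0.
Larkspur's profit: π_L = (357 - 0.5Q)q_L - (104q_L). Setting ∂π_L/∂q_L = 0: 253 - q_L - (1/2)(q_A + q_C) = 0.
Adding the 3 conditions: 656 − Q − Q = 0, i.e. Q = 328.
Back-substituting: q_A = (187 − 164)/(1/2) = 46, q_C = (216 − 164)/(1/2) = 104, q_L = (253 − 164)/(1/2) = 178.
Total output Q = 328, so price P = 357 - (1/2)·328 = 193.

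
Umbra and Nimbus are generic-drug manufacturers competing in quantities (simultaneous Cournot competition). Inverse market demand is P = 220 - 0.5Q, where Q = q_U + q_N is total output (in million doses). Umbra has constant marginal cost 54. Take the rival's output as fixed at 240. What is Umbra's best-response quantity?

With the rival's output fixed at 240, Umbra's profit is π_U = (220 - (1/2)·240 - (1/2)q_U)q_U - (54q_U) = (100 - (1/2)q_U)q_U - (54q_U).
∂π_U/∂q_U = 46 - q_U = 0, so q_U = 46.

46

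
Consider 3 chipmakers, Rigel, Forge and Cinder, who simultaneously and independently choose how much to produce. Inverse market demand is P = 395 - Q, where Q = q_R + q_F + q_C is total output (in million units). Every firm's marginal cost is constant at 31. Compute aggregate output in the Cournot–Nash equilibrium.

Each firm earns π_i = (395 - Q)q_i - 31q_i.
First-order condition (treating rivals' output as given): 364 - 2q_i - Σ_{j≠i} q_j = 0.
By symmetry each firm produces the same amount; substituting Σ_{j≠i} q_j = 2q_i yields q_i = 364/4 = 91.
Total output Q = 91 + 91 + 91 = 273.

273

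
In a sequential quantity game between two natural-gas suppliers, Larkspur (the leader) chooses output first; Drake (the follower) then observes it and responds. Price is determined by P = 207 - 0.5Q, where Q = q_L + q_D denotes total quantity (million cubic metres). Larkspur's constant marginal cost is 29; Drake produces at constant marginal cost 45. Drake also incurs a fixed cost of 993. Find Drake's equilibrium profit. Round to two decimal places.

The follower Drake best-responds to any q_L: π_D = (207 - 0.5Q)q_D - 45q_D.
Setting the follower's marginal profit to zero, 162 - (1/2)q_L - q_D = 0, i.e. q_D = (162 - (1/2)q_L).
Larkspur substitutes q_D(q_L) into its own profit: π_L = q_L(207 - (1/2)q_L - (162 - (1/2)q_L)/2) - 29q_L = (126 - (1/4)q_L)q_L - 29q_L.
Maximising: ∂π_L/∂q_L = 97 - (1/2)q_L = 0, giving q_L = 194.
Then q_D = (162 - (1/2)·194) = 65.
Price P = 207 - (1/2)·259 = 155/2.
Drake's profit: (155/2 - 45)·65 - 993 = 1119.5000.

1119.50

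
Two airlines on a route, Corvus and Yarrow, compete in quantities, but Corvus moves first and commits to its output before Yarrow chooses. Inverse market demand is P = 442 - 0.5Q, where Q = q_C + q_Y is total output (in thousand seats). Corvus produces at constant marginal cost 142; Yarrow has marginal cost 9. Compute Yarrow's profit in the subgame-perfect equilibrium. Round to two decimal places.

The follower Yarrow best-responds to any q_C: π_Y = (442 - 0.5Q)q_Y - 9q_Y.
∂π_Y/∂q_Y = 433 - (1/2)q_C - q_Y = 0 gives the reaction function q_Y = (433 - (1/2)q_C).
Corvus substitutes q_Y(q_C) into its own profit: π_C = q_C(442 - (1/2)q_C - (433 - (1/2)q_C)/2) - 142q_C = (451/2 - (1/4)q_C)q_C - 142q_C.
Maximising: ∂π_C/∂q_C = 167/2 - (1/2)q_C = 0, giving q_C = 167.
Then q_Y = (433 - (1/2)·167) = 699/2.
Price P = 442 - (1/2)·(1033/2) = 735/4.
Yarrow's profit: (735/4 - 9)·(699/2) = 61075.1250.

61075.13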